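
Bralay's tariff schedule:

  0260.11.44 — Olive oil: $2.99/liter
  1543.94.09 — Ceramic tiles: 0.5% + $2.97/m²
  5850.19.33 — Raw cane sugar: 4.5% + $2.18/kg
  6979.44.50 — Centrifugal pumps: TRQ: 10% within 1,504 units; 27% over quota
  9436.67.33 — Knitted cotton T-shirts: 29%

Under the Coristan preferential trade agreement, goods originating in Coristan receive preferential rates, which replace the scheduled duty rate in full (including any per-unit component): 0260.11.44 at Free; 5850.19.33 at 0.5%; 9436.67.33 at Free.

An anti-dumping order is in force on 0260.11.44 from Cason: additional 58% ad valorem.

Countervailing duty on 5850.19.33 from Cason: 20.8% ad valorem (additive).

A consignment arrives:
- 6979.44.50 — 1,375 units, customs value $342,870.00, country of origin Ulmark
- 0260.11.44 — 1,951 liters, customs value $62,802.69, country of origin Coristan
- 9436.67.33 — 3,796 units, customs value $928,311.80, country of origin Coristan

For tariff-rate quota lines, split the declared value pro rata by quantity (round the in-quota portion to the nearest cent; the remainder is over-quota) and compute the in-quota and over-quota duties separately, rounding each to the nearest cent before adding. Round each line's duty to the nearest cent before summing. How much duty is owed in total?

Line 1 (6979.44.50, Ulmark, 1,375 units, $342,870.00):
Code 6979.44.50 is under a tariff-rate quota (threshold 1,504 units). Quantity 1,375 units is within the quota, so the in-quota rate 10% applies to the full value.
Duty = $342,870.00 × 10% = $34,287.00.
Line 2 (0260.11.44, Coristan, 1,951 liters, $62,802.69):
Base rate for 0260.11.44 is $2.99/liter.
Origin Coristan qualifies under the Bralay–Coristan agreement and 0260.11.44 is covered: preferential rate Free applies instead.
The additional-duty order on 0260.11.44 targets Cason, not Coristan; it does not apply.
Duty = $62,802.69 × 0% = $0.00.
Line 3 (9436.67.33, Coristan, 3,796 units, $928,311.80):
Base rate for 9436.67.33 is 29%.
Origin Coristan qualifies under the Bralay–Coristan agreement and 9436.67.33 is covered: preferential rate Free applies instead.
Duty = $928,311.80 × 0% = $0.00.
Total = $34,287.00 + $0.00 + $0.00 = $34,287.00.

$34,287.00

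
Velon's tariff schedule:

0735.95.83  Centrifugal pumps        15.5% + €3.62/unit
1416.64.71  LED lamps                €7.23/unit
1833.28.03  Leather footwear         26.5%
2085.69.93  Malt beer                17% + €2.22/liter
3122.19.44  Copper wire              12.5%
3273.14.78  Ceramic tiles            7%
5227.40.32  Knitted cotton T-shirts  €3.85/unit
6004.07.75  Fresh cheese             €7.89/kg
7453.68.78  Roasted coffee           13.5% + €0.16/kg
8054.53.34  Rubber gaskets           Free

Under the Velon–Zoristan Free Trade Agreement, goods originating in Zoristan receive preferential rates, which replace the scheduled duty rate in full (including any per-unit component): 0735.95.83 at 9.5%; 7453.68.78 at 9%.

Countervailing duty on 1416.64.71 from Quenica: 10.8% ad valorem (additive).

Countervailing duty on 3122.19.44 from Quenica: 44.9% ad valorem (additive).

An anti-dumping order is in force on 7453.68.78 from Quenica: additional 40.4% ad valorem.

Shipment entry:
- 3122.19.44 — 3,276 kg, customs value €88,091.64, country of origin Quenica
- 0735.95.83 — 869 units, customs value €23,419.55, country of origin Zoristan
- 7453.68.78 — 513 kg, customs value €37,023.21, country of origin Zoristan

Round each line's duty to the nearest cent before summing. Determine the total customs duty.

€56,121.55

Line 1 (3122.19.44, Quenica, 3,276 kg, €88,091.64):
Base rate for 3122.19.44 is 12.5%.
Additional duty on 3122.19.44 from Quenica: +44.9%. Applied ad valorem rate: 12.5% + 44.9% = 57.4%.
Duty = €88,091.64 × 57.4% = €50,564.60.
Line 2 (0735.95.83, Zoristan, 869 units, €23,419.55):
Base rate for 0735.95.83 is 15.5% + €3.62/unit.
Origin Zoristan qualifies under the Velon–Zoristan agreement and 0735.95.83 is covered: preferential rate 9.5% applies instead.
Duty = €23,419.55 × 9.5% = €2,224.86.
Line 3 (7453.68.78, Zoristan, 513 kg, €37,023.21):
Base rate for 7453.68.78 is 13.5% + €0.16/kg.
Origin Zoristan qualifies under the Velon–Zoristan agreement and 7453.68.78 is covered: preferential rate 9% applies instead.
The additional-duty order on 7453.68.78 targets Quenica, not Zoristan; it does not apply.
Duty = €37,023.21 × 9% = €3,332.09.
Total = €50,564.60 + €2,224.86 + €3,332.09 = €56,121.55.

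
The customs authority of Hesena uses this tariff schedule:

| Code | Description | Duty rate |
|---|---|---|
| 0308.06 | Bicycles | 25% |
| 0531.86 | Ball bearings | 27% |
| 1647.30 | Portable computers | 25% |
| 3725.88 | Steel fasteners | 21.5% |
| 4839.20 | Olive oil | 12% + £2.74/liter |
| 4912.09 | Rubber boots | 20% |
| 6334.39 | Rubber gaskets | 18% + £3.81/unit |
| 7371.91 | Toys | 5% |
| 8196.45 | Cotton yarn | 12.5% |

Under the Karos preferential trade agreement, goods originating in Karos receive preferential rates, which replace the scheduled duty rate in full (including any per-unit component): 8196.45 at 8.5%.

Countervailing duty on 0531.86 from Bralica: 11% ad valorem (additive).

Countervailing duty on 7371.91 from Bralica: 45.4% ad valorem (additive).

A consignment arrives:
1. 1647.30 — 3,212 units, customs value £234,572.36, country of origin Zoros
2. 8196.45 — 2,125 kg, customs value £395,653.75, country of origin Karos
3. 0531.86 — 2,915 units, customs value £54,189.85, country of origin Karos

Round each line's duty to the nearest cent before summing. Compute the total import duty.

Line 1 (1647.30, Zoros, 3,212 units, £234,572.36):
Base rate for 1647.30 is 25%.
Duty = £234,572.36 × 25% = £58,643.09.
Line 2 (8196.45, Karos, 2,125 kg, £395,653.75):
Base rate for 8196.45 is 12.5%.
Origin Karos qualifies under the Hesena–Karos agreement and 8196.45 is covered: preferential rate 8.5% applies instead.
Duty = £395,653.75 × 8.5% = £33,630.57.
Line 3 (0531.86, Karos, 2,915 units, £54,189.85):
Base rate for 0531.86 is 27%.
Origin Karos is the FTA partner but 0531.86 is not on the preference list; base rate stands.
The additional-duty order on 0531.86 targets Bralica, not Karos; it does not apply.
Duty = £54,189.85 × 27% = £14,631.26.
Total = £58,643.09 + £33,630.57 + £14,631.26 = £106,904.92.

£106,904.92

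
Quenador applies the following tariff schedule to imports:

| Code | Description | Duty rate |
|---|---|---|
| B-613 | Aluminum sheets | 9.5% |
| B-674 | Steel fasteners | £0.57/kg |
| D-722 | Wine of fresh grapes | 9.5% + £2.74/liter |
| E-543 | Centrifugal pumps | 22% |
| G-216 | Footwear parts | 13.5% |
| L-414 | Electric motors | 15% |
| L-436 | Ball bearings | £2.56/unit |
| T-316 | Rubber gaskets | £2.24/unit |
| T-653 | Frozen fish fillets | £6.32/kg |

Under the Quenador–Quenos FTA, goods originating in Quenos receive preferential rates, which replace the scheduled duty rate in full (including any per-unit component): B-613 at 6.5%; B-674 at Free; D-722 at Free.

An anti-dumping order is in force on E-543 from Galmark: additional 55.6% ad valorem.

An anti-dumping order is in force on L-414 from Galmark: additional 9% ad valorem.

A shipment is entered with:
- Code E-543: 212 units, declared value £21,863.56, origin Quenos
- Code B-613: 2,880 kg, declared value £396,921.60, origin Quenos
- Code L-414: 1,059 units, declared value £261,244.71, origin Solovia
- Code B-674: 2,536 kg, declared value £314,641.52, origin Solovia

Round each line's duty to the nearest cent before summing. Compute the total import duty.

£71,242.11

Line 1 (E-543, Quenos, 212 units, £21,863.56):
Base rate for E-543 is 22%.
Origin Quenos is the FTA partner but E-543 is not on the preference list; base rate stands.
The additional-duty order on E-543 targets Galmark, not Quenos; it does not apply.
Duty = £21,863.56 × 22% = £4,809.98.
Line 2 (B-613, Quenos, 2,880 kg, £396,921.60):
Base rate for B-613 is 9.5%.
Origin Quenos qualifies under the Quenador–Quenos agreement and B-613 is covered: preferential rate 6.5% applies instead.
Duty = £396,921.60 × 6.5% = £25,799.90.
Line 3 (L-414, Solovia, 1,059 units, £261,244.71):
Base rate for L-414 is 15%.
The additional-duty order on L-414 targets Galmark, not Solovia; it does not apply.
Duty = £261,244.71 × 15% = £39,186.71.
Line 4 (B-674, Solovia, 2,536 kg, £314,641.52):
Base rate for B-674 is £0.57/kg.
B-674 has an FTA preferential rate, but origin Solovia is not Quenos; base rate stands.
Duty = 2,536 × £0.57 = £1,445.52.
Total = £4,809.98 + £25,799.90 + £39,186.71 + £1,445.52 = £71,242.11.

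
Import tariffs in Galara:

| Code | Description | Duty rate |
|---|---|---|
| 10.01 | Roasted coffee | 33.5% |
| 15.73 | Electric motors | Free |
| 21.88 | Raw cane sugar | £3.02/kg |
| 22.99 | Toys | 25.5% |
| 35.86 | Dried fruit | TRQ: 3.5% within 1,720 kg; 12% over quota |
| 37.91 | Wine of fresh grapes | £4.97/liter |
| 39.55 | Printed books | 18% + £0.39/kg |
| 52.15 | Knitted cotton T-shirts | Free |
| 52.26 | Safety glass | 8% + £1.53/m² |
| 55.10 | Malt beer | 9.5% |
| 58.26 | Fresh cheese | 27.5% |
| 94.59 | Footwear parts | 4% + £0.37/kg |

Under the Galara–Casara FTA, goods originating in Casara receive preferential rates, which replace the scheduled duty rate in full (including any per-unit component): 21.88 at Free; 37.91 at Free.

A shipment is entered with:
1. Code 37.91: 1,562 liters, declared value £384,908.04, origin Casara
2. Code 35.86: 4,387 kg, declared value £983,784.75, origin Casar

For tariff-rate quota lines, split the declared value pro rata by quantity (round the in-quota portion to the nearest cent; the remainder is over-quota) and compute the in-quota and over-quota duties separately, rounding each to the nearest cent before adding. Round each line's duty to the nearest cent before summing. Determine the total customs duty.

Line 1 (37.91, Casara, 1,562 liters, £384,908.04):
Base rate for 37.91 is £4.97/liter.
Origin Casara qualifies under the Galara–Casara agreement and 37.91 is covered: preferential rate Free applies instead.
Duty = £384,908.04 × 0% = £0.00.
Line 2 (35.86, Casar, 4,387 kg, £983,784.75):
Code 35.86 is under a tariff-rate quota (threshold 1,720 kg). In-quota: 1,720 kg at 3.5%; over-quota: 2,667 kg at 12%.
Pro-rata value split: in-quota = £983,784.75 × 1,720/4,387 = £385,710.00; over-quota = £983,784.75 − £385,710.00 = £598,074.75.
In-quota duty = £385,710.00 × 3.5% = £13,499.85. Over-quota duty = £598,074.75 × 12% = £71,768.97.
Line duty = £13,499.85 + £71,768.97 = £85,268.82.
Total = £0.00 + £85,268.82 = £85,268.82.

£85,268.82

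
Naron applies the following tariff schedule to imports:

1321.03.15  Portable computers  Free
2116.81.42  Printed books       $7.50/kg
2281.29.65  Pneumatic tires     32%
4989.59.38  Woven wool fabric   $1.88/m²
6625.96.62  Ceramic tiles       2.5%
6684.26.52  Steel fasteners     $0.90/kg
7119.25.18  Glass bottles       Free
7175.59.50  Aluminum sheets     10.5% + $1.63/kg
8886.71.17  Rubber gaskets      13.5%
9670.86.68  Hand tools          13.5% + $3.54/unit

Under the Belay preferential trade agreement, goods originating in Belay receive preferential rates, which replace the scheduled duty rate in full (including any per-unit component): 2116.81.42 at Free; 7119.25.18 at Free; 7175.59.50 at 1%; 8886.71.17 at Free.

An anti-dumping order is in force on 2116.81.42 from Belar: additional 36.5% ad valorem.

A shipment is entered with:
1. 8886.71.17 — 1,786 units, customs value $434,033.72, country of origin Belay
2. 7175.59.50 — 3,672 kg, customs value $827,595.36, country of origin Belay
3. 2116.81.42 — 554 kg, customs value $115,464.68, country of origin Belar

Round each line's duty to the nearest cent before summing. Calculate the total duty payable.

$54,575.56

Line 1 (8886.71.17, Belay, 1,786 units, $434,033.72):
Base rate for 8886.71.17 is 13.5%.
Origin Belay qualifies under the Naron–Belay agreement and 8886.71.17 is covered: preferential rate Free applies instead.
Duty = $434,033.72 × 0% = $0.00.
Line 2 (7175.59.50, Belay, 3,672 kg, $827,595.36):
Base rate for 7175.59.50 is 10.5% + $1.63/kg.
Origin Belay qualifies under the Naron–Belay agreement and 7175.59.50 is covered: preferential rate 1% applies instead.
Duty = $827,595.36 × 1% = $8,275.95.
Line 3 (2116.81.42, Belar, 554 kg, $115,464.68):
Base rate for 2116.81.42 is $7.50/kg.
2116.81.42 has an FTA preferential rate, but origin Belar is not Belay; base rate stands.
Additional duty on 2116.81.42 from Belar: +36.5% ad valorem. Applied ad valorem rate = 36.5%.
Duty = $115,464.68 × 36.5% + 554 × $7.50 = $46,299.61.
Total = $0.00 + $8,275.95 + $46,299.61 = $54,575.56.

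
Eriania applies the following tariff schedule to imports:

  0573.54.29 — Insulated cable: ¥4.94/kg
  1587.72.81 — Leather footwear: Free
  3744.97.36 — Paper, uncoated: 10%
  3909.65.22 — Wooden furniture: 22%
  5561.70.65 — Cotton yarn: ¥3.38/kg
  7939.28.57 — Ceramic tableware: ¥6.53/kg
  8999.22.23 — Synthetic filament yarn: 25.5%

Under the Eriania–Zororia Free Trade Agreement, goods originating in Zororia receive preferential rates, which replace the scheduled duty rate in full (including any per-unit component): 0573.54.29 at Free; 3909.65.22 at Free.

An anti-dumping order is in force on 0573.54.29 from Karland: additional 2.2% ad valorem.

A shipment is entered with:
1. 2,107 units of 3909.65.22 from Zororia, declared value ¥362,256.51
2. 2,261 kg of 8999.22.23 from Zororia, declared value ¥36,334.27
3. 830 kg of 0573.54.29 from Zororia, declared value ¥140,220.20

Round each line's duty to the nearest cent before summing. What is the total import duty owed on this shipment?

¥9,265.24

Line 1 (3909.65.22, Zororia, 2,107 units, ¥362,256.51):
Base rate for 3909.65.22 is 22%.
Origin Zororia qualifies under the Eriania–Zororia agreement and 3909.65.22 is covered: preferential rate Free applies instead.
Duty = ¥362,256.51 × 0% = ¥0.00.
Line 2 (8999.22.23, Zororia, 2,261 kg, ¥36,334.27):
Base rate for 8999.22.23 is 25.5%.
Origin Zororia is the FTA partner but 8999.22.23 is not on the preference list; base rate stands.
Duty = ¥36,334.27 × 25.5% = ¥9,265.24.
Line 3 (0573.54.29, Zororia, 830 kg, ¥140,220.20):
Base rate for 0573.54.29 is ¥4.94/kg.
Origin Zororia qualifies under the Eriania–Zororia agreement and 0573.54.29 is covered: preferential rate Free applies instead.
The additional-duty order on 0573.54.29 targets Karland, not Zororia; it does not apply.
Duty = ¥140,220.20 × 0% = ¥0.00.
Total = ¥0.00 + ¥9,265.24 + ¥0.00 = ¥9,265.24.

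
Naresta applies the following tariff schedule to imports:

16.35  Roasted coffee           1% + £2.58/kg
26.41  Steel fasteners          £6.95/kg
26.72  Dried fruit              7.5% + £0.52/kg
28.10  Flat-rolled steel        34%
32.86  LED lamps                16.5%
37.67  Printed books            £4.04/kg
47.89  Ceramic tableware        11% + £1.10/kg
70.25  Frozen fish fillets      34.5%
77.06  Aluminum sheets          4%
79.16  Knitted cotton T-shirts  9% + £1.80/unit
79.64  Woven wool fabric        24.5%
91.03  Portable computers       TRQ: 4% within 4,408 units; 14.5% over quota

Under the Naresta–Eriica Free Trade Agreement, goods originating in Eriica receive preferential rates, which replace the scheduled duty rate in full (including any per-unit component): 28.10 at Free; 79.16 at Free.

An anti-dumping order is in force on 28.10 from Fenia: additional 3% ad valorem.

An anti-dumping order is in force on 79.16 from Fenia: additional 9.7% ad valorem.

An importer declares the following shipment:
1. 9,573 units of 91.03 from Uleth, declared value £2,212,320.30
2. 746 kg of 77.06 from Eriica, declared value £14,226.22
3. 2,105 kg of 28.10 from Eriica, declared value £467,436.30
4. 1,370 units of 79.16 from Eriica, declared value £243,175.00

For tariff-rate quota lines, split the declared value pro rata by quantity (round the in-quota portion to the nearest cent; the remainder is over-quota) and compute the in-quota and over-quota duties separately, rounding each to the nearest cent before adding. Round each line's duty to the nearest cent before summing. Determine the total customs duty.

£214,393.17

Line 1 (91.03, Uleth, 9,573 units, £2,212,320.30):
Code 91.03 is under a tariff-rate quota (threshold 4,408 units). In-quota: 4,408 units at 4%; over-quota: 5,165 units at 14.5%.
Pro-rata value split: in-quota = £2,212,320.30 × 4,408/9,573 = £1,018,688.80; over-quota = £2,212,320.30 − £1,018,688.80 = £1,193,631.50.
In-quota duty = £1,018,688.80 × 4% = £40,747.55. Over-quota duty = £1,193,631.50 × 14.5% = £173,076.57.
Line duty = £40,747.55 + £173,076.57 = £213,824.12.
Line 2 (77.06, Eriica, 746 kg, £14,226.22):
Base rate for 77.06 is 4%.
Origin Eriica is the FTA partner but 77.06 is not on the preference list; base rate stands.
Duty = £14,226.22 × 4% = £569.05.
Line 3 (28.10, Eriica, 2,105 kg, £467,436.30):
Base rate for 28.10 is 34%.
Origin Eriica qualifies under the Naresta–Eriica agreement and 28.10 is covered: preferential rate Free applies instead.
The additional-duty order on 28.10 targets Fenia, not Eriica; it does not apply.
Duty = £467,436.30 × 0% = £0.00.
Line 4 (79.16, Eriica, 1,370 units, £243,175.00):
Base rate for 79.16 is 9% + £1.80/unit.
Origin Eriica qualifies under the Naresta–Eriica agreement and 79.16 is covered: preferential rate Free applies instead.
The additional-duty order on 79.16 targets Fenia, not Eriica; it does not apply.
Duty = £243,175.00 × 0% = £0.00.
Total = £213,824.12 + £569.05 + £0.00 + £0.00 = £214,393.17.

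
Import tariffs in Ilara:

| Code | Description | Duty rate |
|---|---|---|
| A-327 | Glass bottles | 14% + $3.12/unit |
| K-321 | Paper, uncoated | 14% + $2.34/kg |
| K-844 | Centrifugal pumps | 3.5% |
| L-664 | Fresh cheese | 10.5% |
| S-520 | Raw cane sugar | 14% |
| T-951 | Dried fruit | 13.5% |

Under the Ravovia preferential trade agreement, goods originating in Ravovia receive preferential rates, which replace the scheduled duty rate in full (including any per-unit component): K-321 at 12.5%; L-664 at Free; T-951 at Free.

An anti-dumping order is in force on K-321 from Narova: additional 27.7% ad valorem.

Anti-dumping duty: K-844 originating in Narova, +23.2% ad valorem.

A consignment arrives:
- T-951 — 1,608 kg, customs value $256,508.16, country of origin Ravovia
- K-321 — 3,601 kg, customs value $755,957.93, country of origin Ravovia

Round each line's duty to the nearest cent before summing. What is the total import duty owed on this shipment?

$94,494.74

Line 1 (T-951, Ravovia, 1,608 kg, $256,508.16):
Base rate for T-951 is 13.5%.
Origin Ravovia qualifies under the Ilara–Ravovia agreement and T-951 is covered: preferential rate Free applies instead.
Duty = $256,508.16 × 0% = $0.00.
Line 2 (K-321, Ravovia, 3,601 kg, $755,957.93):
Base rate for K-321 is 14% + $2.34/kg.
Origin Ravovia qualifies under the Ilara–Ravovia agreement and K-321 is covered: preferential rate 12.5% applies instead.
The additional-duty order on K-321 targets Narova, not Ravovia; it does not apply.
Duty = $755,957.93 × 12.5% = $94,494.74.
Total = $0.00 + $94,494.74 = $94,494.74.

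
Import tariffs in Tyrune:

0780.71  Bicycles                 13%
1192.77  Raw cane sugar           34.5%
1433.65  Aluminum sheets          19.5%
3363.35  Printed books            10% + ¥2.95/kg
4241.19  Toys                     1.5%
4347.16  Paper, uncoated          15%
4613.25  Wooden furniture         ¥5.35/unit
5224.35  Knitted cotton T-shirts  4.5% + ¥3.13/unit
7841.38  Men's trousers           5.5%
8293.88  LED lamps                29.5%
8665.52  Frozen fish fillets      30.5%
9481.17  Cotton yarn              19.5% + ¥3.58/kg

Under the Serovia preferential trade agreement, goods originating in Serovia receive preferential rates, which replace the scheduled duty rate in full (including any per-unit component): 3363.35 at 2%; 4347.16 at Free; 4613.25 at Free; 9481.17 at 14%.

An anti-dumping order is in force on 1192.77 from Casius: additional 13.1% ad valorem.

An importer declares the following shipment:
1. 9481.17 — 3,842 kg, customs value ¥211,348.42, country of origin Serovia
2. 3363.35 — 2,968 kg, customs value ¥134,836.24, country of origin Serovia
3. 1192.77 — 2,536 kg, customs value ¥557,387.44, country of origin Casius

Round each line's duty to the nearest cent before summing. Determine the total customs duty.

Line 1 (9481.17, Serovia, 3,842 kg, ¥211,348.42):
Base rate for 9481.17 is 19.5% + ¥3.58/kg.
Origin Serovia qualifies under the Tyrune–Serovia agreement and 9481.17 is covered: preferential rate 14% applies instead.
Duty = ¥211,348.42 × 14% = ¥29,588.78.
Line 2 (3363.35, Serovia, 2,968 kg, ¥134,836.24):
Base rate for 3363.35 is 10% + ¥2.95/kg.
Origin Serovia qualifies under the Tyrune–Serovia agreement and 3363.35 is covered: preferential rate 2% applies instead.
Duty = ¥134,836.24 × 2% = ¥2,696.72.
Line 3 (1192.77, Casius, 2,536 kg, ¥557,387.44):
Base rate for 1192.77 is 34.5%.
Additional duty on 1192.77 from Casius: +13.1%. Applied ad valorem rate: 34.5% + 13.1% = 47.6%.
Duty = ¥557,387.44 × 47.6% = ¥265,316.42.
Total = ¥29,588.78 + ¥2,696.72 + ¥265,316.42 = ¥297,601.92.

¥297,601.92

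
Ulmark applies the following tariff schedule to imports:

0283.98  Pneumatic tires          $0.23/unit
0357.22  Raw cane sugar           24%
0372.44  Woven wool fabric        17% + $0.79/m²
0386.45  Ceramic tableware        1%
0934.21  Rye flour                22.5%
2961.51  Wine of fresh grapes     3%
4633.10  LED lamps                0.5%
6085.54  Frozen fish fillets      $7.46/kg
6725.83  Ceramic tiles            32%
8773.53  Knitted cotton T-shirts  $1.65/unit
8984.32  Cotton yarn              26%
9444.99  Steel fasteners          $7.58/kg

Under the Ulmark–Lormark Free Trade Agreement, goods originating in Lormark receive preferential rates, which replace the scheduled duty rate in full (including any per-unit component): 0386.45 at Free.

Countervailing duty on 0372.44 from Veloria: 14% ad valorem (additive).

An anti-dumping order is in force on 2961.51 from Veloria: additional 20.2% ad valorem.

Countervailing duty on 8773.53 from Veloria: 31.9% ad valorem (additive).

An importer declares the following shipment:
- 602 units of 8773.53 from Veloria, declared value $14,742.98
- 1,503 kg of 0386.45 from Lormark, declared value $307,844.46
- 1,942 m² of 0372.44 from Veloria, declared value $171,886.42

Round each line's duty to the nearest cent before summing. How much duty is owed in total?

$60,515.28

Line 1 (8773.53, Veloria, 602 units, $14,742.98):
Base rate for 8773.53 is $1.65/unit.
Additional duty on 8773.53 from Veloria: +31.9% ad valorem. Applied ad valorem rate = 31.9%.
Duty = $14,742.98 × 31.9% + 602 × $1.65 = $5,696.31.
Line 2 (0386.45, Lormark, 1,503 kg, $307,844.46):
Base rate for 0386.45 is 1%.
Origin Lormark qualifies under the Ulmark–Lormark agreement and 0386.45 is covered: preferential rate Free applies instead.
Duty = $307,844.46 × 0% = $0.00.
Line 3 (0372.44, Veloria, 1,942 m², $171,886.42):
Base rate for 0372.44 is 17% + $0.79/m².
Additional duty on 0372.44 from Veloria: +14%. Applied ad valorem rate: 17% + 14% = 31%.
Duty = $171,886.42 × 31% + 1,942 × $0.79 = $54,818.97.
Total = $5,696.31 + $0.00 + $54,818.97 = $60,515.28.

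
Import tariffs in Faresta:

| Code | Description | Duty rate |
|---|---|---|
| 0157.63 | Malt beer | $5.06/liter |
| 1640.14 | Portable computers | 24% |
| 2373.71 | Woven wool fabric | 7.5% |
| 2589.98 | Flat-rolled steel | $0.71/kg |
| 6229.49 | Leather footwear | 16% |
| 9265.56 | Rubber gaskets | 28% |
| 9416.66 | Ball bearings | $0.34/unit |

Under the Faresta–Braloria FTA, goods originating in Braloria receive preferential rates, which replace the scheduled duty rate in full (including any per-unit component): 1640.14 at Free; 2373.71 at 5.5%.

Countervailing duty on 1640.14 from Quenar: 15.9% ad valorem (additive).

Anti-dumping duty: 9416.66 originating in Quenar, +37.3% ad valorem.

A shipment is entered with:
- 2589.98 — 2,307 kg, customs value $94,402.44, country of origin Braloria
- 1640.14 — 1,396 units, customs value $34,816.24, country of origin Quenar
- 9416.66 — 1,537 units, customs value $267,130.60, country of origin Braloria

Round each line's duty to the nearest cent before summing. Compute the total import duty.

$16,052.23

Line 1 (2589.98, Braloria, 2,307 kg, $94,402.44):
Base rate for 2589.98 is $0.71/kg.
Origin Braloria is the FTA partner but 2589.98 is not on the preference list; base rate stands.
Duty = 2,307 × $0.71 = $1,637.97.
Line 2 (1640.14, Quenar, 1,396 units, $34,816.24):
Base rate for 1640.14 is 24%.
1640.14 has an FTA preferential rate, but origin Quenar is not Braloria; base rate stands.
Additional duty on 1640.14 from Quenar: +15.9%. Applied ad valorem rate: 24% + 15.9% = 39.9%.
Duty = $34,816.24 × 39.9% = $13,891.68.
Line 3 (9416.66, Braloria, 1,537 units, $267,130.60):
Base rate for 9416.66 is $0.34/unit.
Origin Braloria is the FTA partner but 9416.66 is not on the preference list; base rate stands.
The additional-duty order on 9416.66 targets Quenar, not Braloria; it does not apply.
Duty = 1,537 × $0.34 = $522.58.
Total = $1,637.97 + $13,891.68 + $522.58 = $16,052.23.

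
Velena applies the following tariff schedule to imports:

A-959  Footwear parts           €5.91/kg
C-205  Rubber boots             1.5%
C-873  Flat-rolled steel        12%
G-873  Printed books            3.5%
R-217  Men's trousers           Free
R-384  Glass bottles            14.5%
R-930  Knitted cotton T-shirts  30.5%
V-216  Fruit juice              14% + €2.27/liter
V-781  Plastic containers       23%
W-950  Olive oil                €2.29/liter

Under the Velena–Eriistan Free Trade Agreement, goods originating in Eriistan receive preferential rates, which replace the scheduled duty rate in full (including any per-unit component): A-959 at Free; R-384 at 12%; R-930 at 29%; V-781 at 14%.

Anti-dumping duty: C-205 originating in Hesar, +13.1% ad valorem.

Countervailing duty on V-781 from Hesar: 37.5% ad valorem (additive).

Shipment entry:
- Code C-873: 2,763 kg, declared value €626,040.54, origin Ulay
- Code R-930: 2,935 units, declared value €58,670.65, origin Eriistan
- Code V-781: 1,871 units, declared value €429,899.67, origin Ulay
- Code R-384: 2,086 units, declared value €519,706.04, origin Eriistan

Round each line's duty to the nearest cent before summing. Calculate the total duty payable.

€253,380.99

Line 1 (C-873, Ulay, 2,763 kg, €626,040.54):
Base rate for C-873 is 12%.
Duty = €626,040.54 × 12% = €75,124.86.
Line 2 (R-930, Eriistan, 2,935 units, €58,670.65):
Base rate for R-930 is 30.5%.
Origin Eriistan qualifies under the Velena–Eriistan agreement and R-930 is covered: preferential rate 29% applies instead.
Duty = €58,670.65 × 29% = €17,014.49.
Line 3 (V-781, Ulay, 1,871 units, €429,899.67):
Base rate for V-781 is 23%.
V-781 has an FTA preferential rate, but origin Ulay is not Eriistan; base rate stands.
The additional-duty order on V-781 targets Hesar, not Ulay; it does not apply.
Duty = €429,899.67 × 23% = €98,876.92.
Line 4 (R-384, Eriistan, 2,086 units, €519,706.04):
Base rate for R-384 is 14.5%.
Origin Eriistan qualifies under the Velena–Eriistan agreement and R-384 is covered: preferential rate 12% applies instead.
Duty = €519,706.04 × 12% = €62,364.72.
Total = €75,124.86 + €17,014.49 + €98,876.92 + €62,364.72 = €253,380.99.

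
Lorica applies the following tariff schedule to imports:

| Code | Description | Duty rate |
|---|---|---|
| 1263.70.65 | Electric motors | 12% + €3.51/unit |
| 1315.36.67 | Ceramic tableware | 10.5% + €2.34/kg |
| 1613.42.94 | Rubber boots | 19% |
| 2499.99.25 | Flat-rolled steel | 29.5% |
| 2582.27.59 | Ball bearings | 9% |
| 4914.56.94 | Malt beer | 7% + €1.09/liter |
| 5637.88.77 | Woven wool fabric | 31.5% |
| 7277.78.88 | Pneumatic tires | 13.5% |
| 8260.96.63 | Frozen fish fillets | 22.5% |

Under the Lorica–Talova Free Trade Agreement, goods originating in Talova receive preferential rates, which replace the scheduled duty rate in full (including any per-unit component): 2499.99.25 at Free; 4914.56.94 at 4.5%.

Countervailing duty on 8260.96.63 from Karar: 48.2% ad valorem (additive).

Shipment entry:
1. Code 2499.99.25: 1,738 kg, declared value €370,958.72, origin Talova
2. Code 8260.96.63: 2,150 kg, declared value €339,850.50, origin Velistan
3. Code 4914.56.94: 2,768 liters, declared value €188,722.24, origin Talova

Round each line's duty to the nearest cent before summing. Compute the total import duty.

Line 1 (2499.99.25, Talova, 1,738 kg, €370,958.72):
Base rate for 2499.99.25 is 29.5%.
Origin Talova qualifies under the Lorica–Talova agreement and 2499.99.25 is covered: preferential rate Free applies instead.
Duty = €370,958.72 × 0% = €0.00.
Line 2 (8260.96.63, Velistan, 2,150 kg, €339,850.50):
Base rate for 8260.96.63 is 22.5%.
The additional-duty order on 8260.96.63 targets Karar, not Velistan; it does not apply.
Duty = €339,850.50 × 22.5% = €76,466.36.
Line 3 (4914.56.94, Talova, 2,768 liters, €188,722.24):
Base rate for 4914.56.94 is 7% + €1.09/liter.
Origin Talova qualifies under the Lorica–Talova agreement and 4914.56.94 is covered: preferential rate 4.5% applies instead.
Duty = €188,722.24 × 4.5% = €8,492.50.
Total = €0.00 + €76,466.36 + €8,492.50 = €84,958.86.

€84,958.86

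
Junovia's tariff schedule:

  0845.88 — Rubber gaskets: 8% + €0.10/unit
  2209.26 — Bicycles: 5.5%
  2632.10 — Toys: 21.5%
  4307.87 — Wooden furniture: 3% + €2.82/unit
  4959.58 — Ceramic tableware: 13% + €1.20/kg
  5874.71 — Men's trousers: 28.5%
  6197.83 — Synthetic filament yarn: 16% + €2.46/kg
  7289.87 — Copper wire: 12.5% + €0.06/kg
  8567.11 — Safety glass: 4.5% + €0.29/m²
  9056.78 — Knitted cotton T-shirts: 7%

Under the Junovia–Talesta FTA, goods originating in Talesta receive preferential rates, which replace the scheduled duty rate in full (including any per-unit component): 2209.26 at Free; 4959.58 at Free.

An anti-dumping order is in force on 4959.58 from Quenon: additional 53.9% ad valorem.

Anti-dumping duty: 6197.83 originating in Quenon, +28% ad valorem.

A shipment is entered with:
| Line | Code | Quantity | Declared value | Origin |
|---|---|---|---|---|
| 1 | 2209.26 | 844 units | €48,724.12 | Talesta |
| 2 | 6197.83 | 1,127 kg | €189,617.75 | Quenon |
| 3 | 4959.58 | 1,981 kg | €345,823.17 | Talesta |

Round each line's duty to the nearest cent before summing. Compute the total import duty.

Line 1 (2209.26, Talesta, 844 units, €48,724.12):
Base rate for 2209.26 is 5.5%.
Origin Talesta qualifies under the Junovia–Talesta agreement and 2209.26 is covered: preferential rate Free applies instead.
Duty = €48,724.12 × 0% = €0.00.
Line 2 (6197.83, Quenon, 1,127 kg, €189,617.75):
Base rate for 6197.83 is 16% + €2.46/kg.
Additional duty on 6197.83 from Quenon: +28%. Applied ad valorem rate: 16% + 28% = 44%.
Duty = €189,617.75 × 44% + 1,127 × €2.46 = €86,204.23.
Line 3 (4959.58, Talesta, 1,981 kg, €345,823.17):
Base rate for 4959.58 is 13% + €1.20/kg.
Origin Talesta qualifies under the Junovia–Talesta agreement and 4959.58 is covered: preferential rate Free applies instead.
The additional-duty order on 4959.58 targets Quenon, not Talesta; it does not apply.
Duty = €345,823.17 × 0% = €0.00.
Total = €0.00 + €86,204.23 + €0.00 = €86,204.23.

€86,204.23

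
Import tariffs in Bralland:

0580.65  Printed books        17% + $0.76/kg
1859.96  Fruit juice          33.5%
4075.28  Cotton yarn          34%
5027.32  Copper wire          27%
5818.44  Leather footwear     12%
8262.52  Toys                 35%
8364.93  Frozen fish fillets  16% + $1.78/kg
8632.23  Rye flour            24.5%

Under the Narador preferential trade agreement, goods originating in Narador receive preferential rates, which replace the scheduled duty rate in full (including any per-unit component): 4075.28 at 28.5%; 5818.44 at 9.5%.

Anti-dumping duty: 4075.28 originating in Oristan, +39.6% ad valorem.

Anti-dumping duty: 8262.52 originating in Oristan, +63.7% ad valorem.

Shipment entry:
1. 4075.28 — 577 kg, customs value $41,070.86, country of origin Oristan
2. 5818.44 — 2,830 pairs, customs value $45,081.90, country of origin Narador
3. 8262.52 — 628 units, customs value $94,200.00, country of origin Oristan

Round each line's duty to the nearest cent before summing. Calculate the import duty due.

$127,486.33

Line 1 (4075.28, Oristan, 577 kg, $41,070.86):
Base rate for 4075.28 is 34%.
4075.28 has an FTA preferential rate, but origin Oristan is not Narador; base rate stands.
Additional duty on 4075.28 from Oristan: +39.6%. Applied ad valorem rate: 34% + 39.6% = 73.6%.
Duty = $41,070.86 × 73.6% = $30,228.15.
Line 2 (5818.44, Narador, 2,830 pairs, $45,081.90):
Base rate for 5818.44 is 12%.
Origin Narador qualifies under the Bralland–Narador agreement and 5818.44 is covered: preferential rate 9.5% applies instead.
Duty = $45,081.90 × 9.5% = $4,282.78.
Line 3 (8262.52, Oristan, 628 units, $94,200.00):
Base rate for 8262.52 is 35%.
Additional duty on 8262.52 from Oristan: +63.7%. Applied ad valorem rate: 35% + 63.7% = 98.7%.
Duty = $94,200.00 × 98.7% = $92,975.40.
Total = $30,228.15 + $4,282.78 + $92,975.40 = $127,486.33.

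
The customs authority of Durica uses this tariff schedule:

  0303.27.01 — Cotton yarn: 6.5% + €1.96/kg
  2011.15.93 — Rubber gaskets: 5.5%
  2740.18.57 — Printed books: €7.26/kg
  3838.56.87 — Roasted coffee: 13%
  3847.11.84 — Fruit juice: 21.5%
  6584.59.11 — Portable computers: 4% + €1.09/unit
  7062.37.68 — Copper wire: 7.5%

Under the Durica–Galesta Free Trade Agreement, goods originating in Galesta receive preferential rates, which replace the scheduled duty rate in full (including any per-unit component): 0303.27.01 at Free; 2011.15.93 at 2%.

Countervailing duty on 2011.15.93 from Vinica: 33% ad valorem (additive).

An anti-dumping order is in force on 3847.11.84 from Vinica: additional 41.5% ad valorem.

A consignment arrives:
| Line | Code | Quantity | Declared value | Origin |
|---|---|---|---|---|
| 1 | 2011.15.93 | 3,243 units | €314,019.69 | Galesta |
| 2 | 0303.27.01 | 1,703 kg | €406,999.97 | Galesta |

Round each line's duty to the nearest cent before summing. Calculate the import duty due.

€6,280.39

Line 1 (2011.15.93, Galesta, 3,243 units, €314,019.69):
Base rate for 2011.15.93 is 5.5%.
Origin Galesta qualifies under the Durica–Galesta agreement and 2011.15.93 is covered: preferential rate 2% applies instead.
The additional-duty order on 2011.15.93 targets Vinica, not Galesta; it does not apply.
Duty = €314,019.69 × 2% = €6,280.39.
Line 2 (0303.27.01, Galesta, 1,703 kg, €406,999.97):
Base rate for 0303.27.01 is 6.5% + €1.96/kg.
Origin Galesta qualifies under the Durica–Galesta agreement and 0303.27.01 is covered: preferential rate Free applies instead.
Duty = €406,999.97 × 0% = €0.00.
Total = €6,280.39 + €0.00 = €6,280.39.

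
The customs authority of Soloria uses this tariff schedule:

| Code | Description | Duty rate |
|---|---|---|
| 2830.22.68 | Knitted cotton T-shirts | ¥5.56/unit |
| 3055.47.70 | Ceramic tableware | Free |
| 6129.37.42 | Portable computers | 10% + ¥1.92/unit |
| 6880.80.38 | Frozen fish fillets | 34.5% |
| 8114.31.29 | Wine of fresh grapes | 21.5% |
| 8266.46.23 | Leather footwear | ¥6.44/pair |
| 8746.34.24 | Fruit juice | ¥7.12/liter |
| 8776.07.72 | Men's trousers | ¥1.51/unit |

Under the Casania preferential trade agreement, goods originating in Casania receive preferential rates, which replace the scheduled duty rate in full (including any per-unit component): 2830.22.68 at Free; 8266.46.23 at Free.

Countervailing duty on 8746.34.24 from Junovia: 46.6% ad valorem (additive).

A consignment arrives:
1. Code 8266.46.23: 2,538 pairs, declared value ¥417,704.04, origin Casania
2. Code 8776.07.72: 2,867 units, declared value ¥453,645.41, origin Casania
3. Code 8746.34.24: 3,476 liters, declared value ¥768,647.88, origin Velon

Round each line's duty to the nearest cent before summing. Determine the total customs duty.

Line 1 (8266.46.23, Casania, 2,538 pairs, ¥417,704.04):
Base rate for 8266.46.23 is ¥6.44/pair.
Origin Casania qualifies under the Soloria–Casania agreement and 8266.46.23 is covered: preferential rate Free applies instead.
Duty = ¥417,704.04 × 0% = ¥0.00.
Line 2 (8776.07.72, Casania, 2,867 units, ¥453,645.41):
Base rate for 8776.07.72 is ¥1.51/unit.
Origin Casania is the FTA partner but 8776.07.72 is not on the preference list; base rate stands.
Duty = 2,867 × ¥1.51 = ¥4,329.17.
Line 3 (8746.34.24, Velon, 3,476 liters, ¥768,647.88):
Base rate for 8746.34.24 is ¥7.12/liter.
The additional-duty order on 8746.34.24 targets Junovia, not Velon; it does not apply.
Duty = 3,476 × ¥7.12 = ¥24,749.12.
Total = ¥0.00 + ¥4,329.17 + ¥24,749.12 = ¥29,078.29.

¥29,078.29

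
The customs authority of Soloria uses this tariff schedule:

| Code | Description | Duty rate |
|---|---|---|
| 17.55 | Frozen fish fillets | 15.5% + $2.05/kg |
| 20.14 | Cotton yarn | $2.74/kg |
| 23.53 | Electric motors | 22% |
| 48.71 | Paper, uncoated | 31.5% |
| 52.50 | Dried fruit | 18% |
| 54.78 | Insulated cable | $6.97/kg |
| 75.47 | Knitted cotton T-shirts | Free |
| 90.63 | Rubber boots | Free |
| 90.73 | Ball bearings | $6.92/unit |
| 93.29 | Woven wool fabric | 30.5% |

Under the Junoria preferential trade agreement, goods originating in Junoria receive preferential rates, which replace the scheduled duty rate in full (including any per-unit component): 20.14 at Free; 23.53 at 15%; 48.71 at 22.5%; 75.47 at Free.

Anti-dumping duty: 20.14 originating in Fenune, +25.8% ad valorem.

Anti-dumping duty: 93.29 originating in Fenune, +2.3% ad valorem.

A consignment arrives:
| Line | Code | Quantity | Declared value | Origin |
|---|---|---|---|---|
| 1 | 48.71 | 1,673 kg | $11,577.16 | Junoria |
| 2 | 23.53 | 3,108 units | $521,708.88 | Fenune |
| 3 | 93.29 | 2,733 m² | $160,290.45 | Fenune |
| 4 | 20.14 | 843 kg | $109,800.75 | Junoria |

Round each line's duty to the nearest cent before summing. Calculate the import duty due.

$169,956.08

Line 1 (48.71, Junoria, 1,673 kg, $11,577.16):
Base rate for 48.71 is 31.5%.
Origin Junoria qualifies under the Soloria–Junoria agreement and 48.71 is covered: preferential rate 22.5% applies instead.
Duty = $11,577.16 × 22.5% = $2,604.86.
Line 2 (23.53, Fenune, 3,108 units, $521,708.88):
Base rate for 23.53 is 22%.
23.53 has an FTA preferential rate, but origin Fenune is not Junoria; base rate stands.
Duty = $521,708.88 × 22% = $114,775.95.
Line 3 (93.29, Fenune, 2,733 m², $160,290.45):
Base rate for 93.29 is 30.5%.
Additional duty on 93.29 from Fenune: +2.3%. Applied ad valorem rate: 30.5% + 2.3% = 32.8%.
Duty = $160,290.45 × 32.8% = $52,575.27.
Line 4 (20.14, Junoria, 843 kg, $109,800.75):
Base rate for 20.14 is $2.74/kg.
Origin Junoria qualifies under the Soloria–Junoria agreement and 20.14 is covered: preferential rate Free applies instead.
The additional-duty order on 20.14 targets Fenune, not Junoria; it does not apply.
Duty = $109,800.75 × 0% = $0.00.
Total = $2,604.86 + $114,775.95 + $52,575.27 + $0.00 = $169,956.08.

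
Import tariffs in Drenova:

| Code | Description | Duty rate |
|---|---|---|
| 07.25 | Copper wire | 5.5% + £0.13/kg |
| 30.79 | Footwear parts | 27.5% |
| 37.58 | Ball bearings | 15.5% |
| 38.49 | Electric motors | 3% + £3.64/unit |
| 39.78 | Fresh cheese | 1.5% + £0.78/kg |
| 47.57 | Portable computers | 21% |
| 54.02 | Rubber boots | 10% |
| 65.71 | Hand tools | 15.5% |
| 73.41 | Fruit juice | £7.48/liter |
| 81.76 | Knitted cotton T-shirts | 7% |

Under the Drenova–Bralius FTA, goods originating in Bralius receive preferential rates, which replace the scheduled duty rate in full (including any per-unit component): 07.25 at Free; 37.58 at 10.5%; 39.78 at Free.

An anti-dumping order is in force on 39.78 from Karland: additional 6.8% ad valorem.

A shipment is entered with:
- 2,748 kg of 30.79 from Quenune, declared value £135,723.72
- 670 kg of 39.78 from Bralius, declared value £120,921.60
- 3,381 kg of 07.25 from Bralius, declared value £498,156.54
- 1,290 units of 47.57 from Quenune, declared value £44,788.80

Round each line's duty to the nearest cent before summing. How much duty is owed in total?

£46,729.67

Line 1 (30.79, Quenune, 2,748 kg, £135,723.72):
Base rate for 30.79 is 27.5%.
Duty = £135,723.72 × 27.5% = £37,324.02.
Line 2 (39.78, Bralius, 670 kg, £120,921.60):
Base rate for 39.78 is 1.5% + £0.78/kg.
Origin Bralius qualifies under the Drenova–Bralius agreement and 39.78 is covered: preferential rate Free applies instead.
The additional-duty order on 39.78 targets Karland, not Bralius; it does not apply.
Duty = £120,921.60 × 0% = £0.00.
Line 3 (07.25, Bralius, 3,381 kg, £498,156.54):
Base rate for 07.25 is 5.5% + £0.13/kg.
Origin Bralius qualifies under the Drenova–Bralius agreement and 07.25 is covered: preferential rate Free applies instead.
Duty = £498,156.54 × 0% = £0.00.
Line 4 (47.57, Quenune, 1,290 units, £44,788.80):
Base rate for 47.57 is 21%.
Duty = £44,788.80 × 21% = £9,405.65.
Total = £37,324.02 + £0.00 + £0.00 + £9,405.65 = £46,729.67.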